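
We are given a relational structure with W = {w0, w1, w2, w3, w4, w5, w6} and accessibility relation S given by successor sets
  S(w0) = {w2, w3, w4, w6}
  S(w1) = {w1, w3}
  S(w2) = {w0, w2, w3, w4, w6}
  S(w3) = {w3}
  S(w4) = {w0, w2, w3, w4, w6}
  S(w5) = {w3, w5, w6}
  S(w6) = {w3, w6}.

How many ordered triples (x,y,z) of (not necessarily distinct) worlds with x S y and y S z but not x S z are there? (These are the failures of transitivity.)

Enumerating: (w0,w2,w0), (w0,w4,w0).

2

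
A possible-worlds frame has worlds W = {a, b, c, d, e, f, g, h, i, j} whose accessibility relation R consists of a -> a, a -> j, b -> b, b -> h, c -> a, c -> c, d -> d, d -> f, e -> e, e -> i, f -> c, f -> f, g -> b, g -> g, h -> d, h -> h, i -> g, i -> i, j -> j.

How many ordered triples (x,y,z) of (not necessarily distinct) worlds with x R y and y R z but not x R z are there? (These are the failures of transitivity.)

Enumerating: (b,h,d), (c,a,j), (d,f,c), (e,i,g), (f,c,a), (g,b,h), (h,d,f), (i,g,b).

8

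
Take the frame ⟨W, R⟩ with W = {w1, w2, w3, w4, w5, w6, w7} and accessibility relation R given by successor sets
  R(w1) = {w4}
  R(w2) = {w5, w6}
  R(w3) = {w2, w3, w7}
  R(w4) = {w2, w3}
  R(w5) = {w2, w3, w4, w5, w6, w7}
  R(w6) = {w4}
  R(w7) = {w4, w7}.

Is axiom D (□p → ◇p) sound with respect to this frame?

Yes

The schema D characterises exactly the serial frames.
Serial: yes — every world has a successor (e.g. w1 R w4).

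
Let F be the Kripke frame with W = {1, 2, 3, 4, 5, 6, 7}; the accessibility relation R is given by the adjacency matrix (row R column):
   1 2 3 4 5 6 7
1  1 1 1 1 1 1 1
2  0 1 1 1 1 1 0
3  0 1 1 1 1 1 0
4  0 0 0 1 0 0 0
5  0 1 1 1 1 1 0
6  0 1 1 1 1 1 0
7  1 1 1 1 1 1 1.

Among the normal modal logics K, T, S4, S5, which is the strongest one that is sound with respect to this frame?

S4

Reflexive (axiom T): yes — every world is R-related to itself.
Transitive (axiom 4): yes — every two-step R-path is closed by a direct edge.
Euclidean (axiom 5): no — 1 R 2 and 1 R 7, but not 2 R 7.
So F validates K, T, S4; S5 would additionally require R to be Euclidean. The strongest is S4.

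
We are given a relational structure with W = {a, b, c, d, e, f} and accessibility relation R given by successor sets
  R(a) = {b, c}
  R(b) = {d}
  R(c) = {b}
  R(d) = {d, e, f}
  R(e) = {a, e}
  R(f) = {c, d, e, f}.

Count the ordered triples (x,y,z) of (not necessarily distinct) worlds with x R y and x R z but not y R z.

16

Enumerating: (a,b,b), (a,b,c), (a,c,c), (c,b,b), (d,e,d), (d,e,f), (e,a,a), (e,a,e), (f,c,c), (f,c,d), (f,c,e), (f,c,f), (f,d,c), (f,e,c), (f,e,d), (f,e,f).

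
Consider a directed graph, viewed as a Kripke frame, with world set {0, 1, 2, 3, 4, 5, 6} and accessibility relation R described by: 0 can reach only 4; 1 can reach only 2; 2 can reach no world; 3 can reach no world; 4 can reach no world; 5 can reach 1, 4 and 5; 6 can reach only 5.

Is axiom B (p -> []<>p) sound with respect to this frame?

By correspondence theory, B is valid on a frame iff R is symmetric.
Symmetric: no — 0 R 4 but not 4 R 0.

No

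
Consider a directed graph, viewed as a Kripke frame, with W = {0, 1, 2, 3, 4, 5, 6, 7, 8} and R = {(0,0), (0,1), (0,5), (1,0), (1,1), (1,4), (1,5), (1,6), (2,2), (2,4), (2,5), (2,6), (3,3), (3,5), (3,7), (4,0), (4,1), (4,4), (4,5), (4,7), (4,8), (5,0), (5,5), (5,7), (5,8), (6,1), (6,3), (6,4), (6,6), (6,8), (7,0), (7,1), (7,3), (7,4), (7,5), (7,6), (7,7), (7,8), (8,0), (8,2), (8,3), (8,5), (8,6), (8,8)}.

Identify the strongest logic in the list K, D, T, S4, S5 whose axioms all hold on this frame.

T

Serial (axiom D): yes — every world has a successor (e.g. 0 R 0).
Reflexive (axiom T): yes — every world is R-related to itself.
Transitive (axiom 4): no — 0 R 1 and 1 R 4, but not 0 R 4.
Euclidean (axiom 5): no — 0 R 5 and 0 R 1, but not 5 R 1.
So F validates K, D, T; S4 would additionally require R to be transitive. The strongest is T.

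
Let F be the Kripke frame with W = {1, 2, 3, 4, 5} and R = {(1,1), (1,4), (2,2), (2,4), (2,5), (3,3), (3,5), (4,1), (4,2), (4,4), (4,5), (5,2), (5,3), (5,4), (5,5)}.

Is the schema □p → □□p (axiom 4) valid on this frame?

The schema 4 characterises exactly the transitive frames.
Transitive: no — 1 R 4 and 4 R 2, but not 1 R 2.

No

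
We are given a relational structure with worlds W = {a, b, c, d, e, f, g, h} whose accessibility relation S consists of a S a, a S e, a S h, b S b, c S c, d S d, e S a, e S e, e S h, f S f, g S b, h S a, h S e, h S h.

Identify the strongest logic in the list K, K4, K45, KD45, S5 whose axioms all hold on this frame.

KD45

Transitive (axiom 4): yes — every two-step S-path is closed by a direct edge.
Euclidean (axiom 5): yes — any two successors of a common world are S-related.
Serial (axiom D): yes — every world has a successor (e.g. a S a).
Reflexive (axiom T): no — g is not related to itself.
So F validates K, K4, K45, KD45; S5 would additionally require S to be reflexive. The strongest is KD45.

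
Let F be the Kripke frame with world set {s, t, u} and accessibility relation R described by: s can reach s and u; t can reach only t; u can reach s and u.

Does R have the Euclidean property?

Yes

Euclidean: yes — any two successors of a common world are R-related.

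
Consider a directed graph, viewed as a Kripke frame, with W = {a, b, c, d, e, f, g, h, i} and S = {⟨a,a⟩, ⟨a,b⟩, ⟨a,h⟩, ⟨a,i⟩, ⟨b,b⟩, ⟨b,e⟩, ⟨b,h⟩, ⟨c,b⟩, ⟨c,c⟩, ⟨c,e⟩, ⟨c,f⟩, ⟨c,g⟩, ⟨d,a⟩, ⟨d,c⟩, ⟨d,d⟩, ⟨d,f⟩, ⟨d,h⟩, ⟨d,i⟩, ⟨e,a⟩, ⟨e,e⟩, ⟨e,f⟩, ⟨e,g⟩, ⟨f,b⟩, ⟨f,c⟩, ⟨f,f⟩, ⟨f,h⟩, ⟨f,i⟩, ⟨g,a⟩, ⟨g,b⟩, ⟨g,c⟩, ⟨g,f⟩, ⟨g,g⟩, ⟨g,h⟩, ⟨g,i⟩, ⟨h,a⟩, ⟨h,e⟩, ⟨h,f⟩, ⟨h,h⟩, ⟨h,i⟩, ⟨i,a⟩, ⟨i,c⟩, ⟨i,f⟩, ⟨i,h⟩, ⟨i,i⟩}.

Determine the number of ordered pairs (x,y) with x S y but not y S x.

Enumerating: (a,b), (b,e), (b,h), (c,b), (c,e), (d,a), (d,c), (d,f), (d,h), (d,i), (e,a), (e,f), … and 9 more.
Total: 21.

21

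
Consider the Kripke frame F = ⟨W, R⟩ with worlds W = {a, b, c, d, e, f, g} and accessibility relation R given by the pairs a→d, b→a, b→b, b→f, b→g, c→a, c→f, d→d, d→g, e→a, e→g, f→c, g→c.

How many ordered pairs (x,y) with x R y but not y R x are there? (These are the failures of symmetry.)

9

Enumerating: (a,d), (b,a), (b,f), (b,g), (c,a), (d,g), (e,a), (e,g), (g,c).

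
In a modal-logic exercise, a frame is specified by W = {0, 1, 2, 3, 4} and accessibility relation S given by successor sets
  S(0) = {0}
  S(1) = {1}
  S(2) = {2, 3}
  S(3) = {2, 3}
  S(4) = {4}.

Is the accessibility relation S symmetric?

Symmetric: yes — every pair in S has its reverse in S.

Yes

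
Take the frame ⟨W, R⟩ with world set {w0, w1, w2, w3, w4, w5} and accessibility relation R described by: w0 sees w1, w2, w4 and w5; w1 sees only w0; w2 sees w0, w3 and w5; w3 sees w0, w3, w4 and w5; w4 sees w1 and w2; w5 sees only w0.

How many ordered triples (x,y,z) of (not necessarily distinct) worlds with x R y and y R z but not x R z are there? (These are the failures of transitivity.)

Enumerating: (w0,w1,w0), (w0,w2,w0), (w0,w2,w3), (w0,w5,w0), (w1,w0,w1), (w1,w0,w2), (w1,w0,w4), (w1,w0,w5), (w2,w0,w1), (w2,w0,w2), (w2,w0,w4), (w2,w3,w4), … and 12 more.
Total: 24.

24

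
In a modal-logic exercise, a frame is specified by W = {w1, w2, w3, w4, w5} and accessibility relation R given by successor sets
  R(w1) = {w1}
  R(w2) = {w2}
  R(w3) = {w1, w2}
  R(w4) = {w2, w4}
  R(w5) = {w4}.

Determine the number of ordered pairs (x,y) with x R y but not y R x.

Enumerating: (w3,w1), (w3,w2), (w4,w2), (w5,w4).

4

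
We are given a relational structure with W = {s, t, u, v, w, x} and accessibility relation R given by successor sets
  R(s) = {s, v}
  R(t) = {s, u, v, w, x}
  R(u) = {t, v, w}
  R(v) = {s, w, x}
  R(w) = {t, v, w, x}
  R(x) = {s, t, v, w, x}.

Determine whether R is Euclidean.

Euclidean: no — t R s and t R u, but not s R u.

No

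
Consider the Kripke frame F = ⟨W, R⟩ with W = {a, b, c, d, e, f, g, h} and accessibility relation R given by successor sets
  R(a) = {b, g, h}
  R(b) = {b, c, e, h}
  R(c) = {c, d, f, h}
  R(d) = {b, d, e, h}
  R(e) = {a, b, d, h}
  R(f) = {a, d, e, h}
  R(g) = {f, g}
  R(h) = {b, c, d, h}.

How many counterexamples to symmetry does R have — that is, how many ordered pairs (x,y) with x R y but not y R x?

14

Enumerating: (a,b), (a,g), (a,h), (b,c), (c,d), (c,f), (d,b), (e,a), (e,h), (f,a), (f,d), (f,e), (f,h), (g,f).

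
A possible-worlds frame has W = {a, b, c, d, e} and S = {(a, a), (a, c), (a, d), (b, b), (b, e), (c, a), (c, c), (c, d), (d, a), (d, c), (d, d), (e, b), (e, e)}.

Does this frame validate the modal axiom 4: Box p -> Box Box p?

Axiom 4 corresponds to the accessibility relation being transitive.
Transitive: yes — every two-step S-path is closed by a direct edge.

Yes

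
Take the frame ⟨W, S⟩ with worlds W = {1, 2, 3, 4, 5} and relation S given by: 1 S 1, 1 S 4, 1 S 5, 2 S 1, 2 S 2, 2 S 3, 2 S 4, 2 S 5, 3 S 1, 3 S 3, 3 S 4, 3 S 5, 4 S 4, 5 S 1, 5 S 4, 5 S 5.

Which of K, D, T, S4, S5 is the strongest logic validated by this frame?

Serial (axiom D): yes — every world has a successor (e.g. 1 S 1).
Reflexive (axiom T): yes — every world is S-related to itself.
Transitive (axiom 4): yes — every two-step S-path is closed by a direct edge.
Euclidean (axiom 5): no — 1 S 4 and 1 S 5, but not 4 S 5.
So F validates K, D, T, S4; S5 would additionally require S to be Euclidean. The strongest is S4.

S4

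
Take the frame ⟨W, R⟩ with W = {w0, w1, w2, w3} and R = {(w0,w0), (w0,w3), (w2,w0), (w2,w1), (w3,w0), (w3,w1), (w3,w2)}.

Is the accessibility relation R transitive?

Transitive: no — w0 R w3 and w3 R w1, but not w0 R w1.

No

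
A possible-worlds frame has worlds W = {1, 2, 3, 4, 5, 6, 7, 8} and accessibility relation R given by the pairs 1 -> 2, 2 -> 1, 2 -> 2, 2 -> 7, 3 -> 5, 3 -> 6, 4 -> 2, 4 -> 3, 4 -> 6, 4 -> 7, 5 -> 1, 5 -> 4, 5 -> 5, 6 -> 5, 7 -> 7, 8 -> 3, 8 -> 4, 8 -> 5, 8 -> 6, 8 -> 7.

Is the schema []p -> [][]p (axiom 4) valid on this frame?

Axiom 4 corresponds to the accessibility relation being transitive.
Transitive: no — 1 R 2 and 2 R 7, but not 1 R 7.

No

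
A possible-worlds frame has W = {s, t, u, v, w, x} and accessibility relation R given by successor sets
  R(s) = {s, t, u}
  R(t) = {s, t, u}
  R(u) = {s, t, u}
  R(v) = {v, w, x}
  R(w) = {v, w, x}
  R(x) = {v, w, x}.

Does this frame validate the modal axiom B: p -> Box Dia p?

Yes

Axiom B corresponds to the accessibility relation being symmetric.
Symmetric: yes — every pair in R has its reverse in R.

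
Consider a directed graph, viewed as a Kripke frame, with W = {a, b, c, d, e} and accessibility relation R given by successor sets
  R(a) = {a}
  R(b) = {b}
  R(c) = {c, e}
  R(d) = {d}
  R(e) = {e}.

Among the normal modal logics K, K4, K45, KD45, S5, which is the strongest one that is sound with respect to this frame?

K4

Transitive (axiom 4): yes — every two-step R-path is closed by a direct edge.
Euclidean (axiom 5): no — c R e and c R c, but not e R c.
Serial (axiom D): yes — every world has a successor (e.g. a R a).
Reflexive (axiom T): yes — every world is R-related to itself.
So F validates K, K4; K45 would additionally require R to be Euclidean. The strongest is K4.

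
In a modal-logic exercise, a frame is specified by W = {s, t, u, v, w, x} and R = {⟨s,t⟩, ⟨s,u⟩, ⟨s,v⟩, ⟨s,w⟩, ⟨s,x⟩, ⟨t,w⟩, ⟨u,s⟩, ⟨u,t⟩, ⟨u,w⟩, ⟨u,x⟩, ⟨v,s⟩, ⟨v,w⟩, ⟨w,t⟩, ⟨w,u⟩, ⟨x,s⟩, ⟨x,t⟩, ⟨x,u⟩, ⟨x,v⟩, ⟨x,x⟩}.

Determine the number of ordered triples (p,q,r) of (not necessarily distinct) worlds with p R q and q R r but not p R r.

24

Enumerating: (s,u,s), (s,v,s), (s,x,s), (t,w,t), (t,w,u), (u,s,u), (u,s,v), (u,w,u), (u,x,u), (u,x,v), (v,s,t), (v,s,u), … and 12 more.
Total: 24.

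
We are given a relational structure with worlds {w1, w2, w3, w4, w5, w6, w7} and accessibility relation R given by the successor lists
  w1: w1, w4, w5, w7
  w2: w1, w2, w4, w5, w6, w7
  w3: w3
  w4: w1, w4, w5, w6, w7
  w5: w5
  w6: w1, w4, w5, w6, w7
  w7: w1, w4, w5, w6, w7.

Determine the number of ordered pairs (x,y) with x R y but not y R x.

10

Enumerating: (w1,w5), (w2,w1), (w2,w4), (w2,w5), (w2,w6), (w2,w7), (w4,w5), (w6,w1), (w6,w5), (w7,w5).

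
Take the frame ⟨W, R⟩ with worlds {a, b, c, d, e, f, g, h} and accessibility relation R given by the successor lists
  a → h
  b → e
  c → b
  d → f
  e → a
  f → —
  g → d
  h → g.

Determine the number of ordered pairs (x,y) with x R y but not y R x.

7

Enumerating: (a,h), (b,e), (c,b), (d,f), (e,a), (g,d), (h,g).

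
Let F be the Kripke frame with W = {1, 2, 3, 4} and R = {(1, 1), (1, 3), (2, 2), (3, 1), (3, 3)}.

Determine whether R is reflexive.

Reflexive: no — 4 is not related to itself.

No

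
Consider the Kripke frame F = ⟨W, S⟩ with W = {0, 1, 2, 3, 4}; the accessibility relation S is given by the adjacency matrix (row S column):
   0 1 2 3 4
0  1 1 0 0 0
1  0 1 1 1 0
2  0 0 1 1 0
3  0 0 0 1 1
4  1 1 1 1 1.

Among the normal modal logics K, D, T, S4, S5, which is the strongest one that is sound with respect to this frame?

T

Serial (axiom D): yes — every world has a successor (e.g. 0 S 0).
Reflexive (axiom T): yes — every world is S-related to itself.
Transitive (axiom 4): no — 0 S 1 and 1 S 2, but not 0 S 2.
Euclidean (axiom 5): no — 1 S 3 and 1 S 2, but not 3 S 2.
So F validates K, D, T; S4 would additionally require S to be transitive. The strongest is T.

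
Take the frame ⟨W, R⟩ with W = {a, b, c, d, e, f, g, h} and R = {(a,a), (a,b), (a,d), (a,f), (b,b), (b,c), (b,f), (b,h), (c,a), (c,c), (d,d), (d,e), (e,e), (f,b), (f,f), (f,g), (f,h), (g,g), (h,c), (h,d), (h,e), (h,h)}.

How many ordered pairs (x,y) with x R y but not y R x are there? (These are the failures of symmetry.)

12

Enumerating: (a,b), (a,d), (a,f), (b,c), (b,h), (c,a), (d,e), (f,g), (f,h), (h,c), (h,d), (h,e).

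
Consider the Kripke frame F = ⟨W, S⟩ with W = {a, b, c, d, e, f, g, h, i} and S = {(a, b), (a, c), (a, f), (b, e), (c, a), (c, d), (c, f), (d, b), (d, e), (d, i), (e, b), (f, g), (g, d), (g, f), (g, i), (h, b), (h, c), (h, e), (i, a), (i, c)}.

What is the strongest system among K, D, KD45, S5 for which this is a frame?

D

Serial (axiom D): yes — every world has a successor (e.g. a S b).
Transitive (axiom 4): no — a S b and b S e, but not a S e.
Euclidean (axiom 5): no — a S b and a S c, but not b S c.
Reflexive (axiom T): no — a is not related to itself.
So F validates K, D; KD45 would additionally require S to be Euclidean and transitive. The strongest is D.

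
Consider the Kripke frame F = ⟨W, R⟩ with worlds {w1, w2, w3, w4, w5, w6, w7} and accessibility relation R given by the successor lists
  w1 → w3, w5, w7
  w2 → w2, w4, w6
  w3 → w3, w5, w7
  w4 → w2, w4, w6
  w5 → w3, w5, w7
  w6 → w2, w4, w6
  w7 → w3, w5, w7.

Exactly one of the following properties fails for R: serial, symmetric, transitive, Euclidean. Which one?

Serial: yes — every world has a successor (e.g. w1 R w3).
Symmetric: no — w1 R w3 but not w3 R w1.
Transitive: yes — every two-step R-path is closed by a direct edge.
Euclidean: yes — any two successors of a common world are R-related.
Only symmetric fails.

symmetric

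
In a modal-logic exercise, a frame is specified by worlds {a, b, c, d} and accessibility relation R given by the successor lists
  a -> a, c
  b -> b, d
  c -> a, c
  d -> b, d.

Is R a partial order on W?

Reflexive: yes — every world is R-related to itself.
Transitive: yes — every two-step R-path is closed by a direct edge.
Antisymmetric: no — a R c and c R a with a ≠ c.
So R is not a partial order.

No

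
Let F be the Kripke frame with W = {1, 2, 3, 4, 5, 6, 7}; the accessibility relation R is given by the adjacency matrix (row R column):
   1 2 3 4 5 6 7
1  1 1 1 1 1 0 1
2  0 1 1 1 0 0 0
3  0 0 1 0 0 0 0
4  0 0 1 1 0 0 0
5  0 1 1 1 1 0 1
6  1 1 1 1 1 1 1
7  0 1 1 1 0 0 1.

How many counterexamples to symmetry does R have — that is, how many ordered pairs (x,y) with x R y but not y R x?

21

Enumerating: (1,2), (1,3), (1,4), (1,5), (1,7), (2,3), (2,4), (4,3), (5,2), (5,3), (5,4), (5,7), … and 9 more.
Total: 21.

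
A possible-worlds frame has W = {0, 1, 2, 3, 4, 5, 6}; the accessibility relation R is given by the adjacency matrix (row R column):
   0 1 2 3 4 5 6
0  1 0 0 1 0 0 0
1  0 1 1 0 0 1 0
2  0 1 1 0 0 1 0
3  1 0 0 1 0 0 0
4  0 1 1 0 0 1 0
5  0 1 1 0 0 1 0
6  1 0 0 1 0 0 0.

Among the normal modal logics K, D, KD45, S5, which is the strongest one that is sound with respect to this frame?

KD45

Serial (axiom D): yes — every world has a successor (e.g. 0 R 0).
Transitive (axiom 4): yes — every two-step R-path is closed by a direct edge.
Euclidean (axiom 5): yes — any two successors of a common world are R-related.
Reflexive (axiom T): no — 4 is not related to itself.
So F validates K, D, KD45; S5 would additionally require R to be reflexive. The strongest is KD45.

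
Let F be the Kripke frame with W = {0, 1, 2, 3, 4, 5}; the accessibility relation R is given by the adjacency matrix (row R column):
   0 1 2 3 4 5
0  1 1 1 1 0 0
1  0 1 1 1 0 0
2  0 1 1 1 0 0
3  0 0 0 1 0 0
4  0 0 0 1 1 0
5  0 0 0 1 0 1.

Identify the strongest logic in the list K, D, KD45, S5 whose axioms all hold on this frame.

Serial (axiom D): yes — every world has a successor (e.g. 0 R 0).
Transitive (axiom 4): yes — every two-step R-path is closed by a direct edge.
Euclidean (axiom 5): no — 0 R 3 and 0 R 1, but not 3 R 1.
Reflexive (axiom T): yes — every world is R-related to itself.
So F validates K, D; KD45 would additionally require R to be Euclidean. The strongest is D.

D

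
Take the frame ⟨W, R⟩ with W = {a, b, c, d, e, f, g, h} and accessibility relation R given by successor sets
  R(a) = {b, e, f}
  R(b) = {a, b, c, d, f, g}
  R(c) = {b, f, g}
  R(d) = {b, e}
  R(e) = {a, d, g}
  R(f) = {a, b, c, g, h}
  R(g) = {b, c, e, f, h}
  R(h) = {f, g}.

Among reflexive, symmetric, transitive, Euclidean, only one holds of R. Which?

symmetric

Reflexive: no — a is not related to itself.
Symmetric: yes — every pair in R has its reverse in R.
Transitive: no — a R b and b R c, but not a R c.
Euclidean: no — a R b and a R e, but not b R e.
Only symmetric holds.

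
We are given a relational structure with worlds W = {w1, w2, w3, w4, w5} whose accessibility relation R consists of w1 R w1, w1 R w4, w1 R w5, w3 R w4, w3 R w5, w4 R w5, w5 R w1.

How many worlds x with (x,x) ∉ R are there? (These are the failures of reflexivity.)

4

Enumerating: w2, w3, w4, w5.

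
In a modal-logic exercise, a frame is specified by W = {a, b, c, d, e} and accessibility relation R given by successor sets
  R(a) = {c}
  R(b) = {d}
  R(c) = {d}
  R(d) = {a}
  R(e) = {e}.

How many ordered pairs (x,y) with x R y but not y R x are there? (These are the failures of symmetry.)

4

Enumerating: (a,c), (b,d), (c,d), (d,a).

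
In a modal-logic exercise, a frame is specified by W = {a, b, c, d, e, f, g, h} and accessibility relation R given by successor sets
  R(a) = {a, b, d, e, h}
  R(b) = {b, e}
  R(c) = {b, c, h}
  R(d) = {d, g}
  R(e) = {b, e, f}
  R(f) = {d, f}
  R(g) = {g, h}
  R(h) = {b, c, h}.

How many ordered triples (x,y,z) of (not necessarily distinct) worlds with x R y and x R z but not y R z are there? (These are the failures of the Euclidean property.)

23

Enumerating: (a,b,a), (a,b,d), (a,b,h), (a,d,a), (a,d,b), (a,d,e), (a,d,h), (a,e,a), (a,e,d), (a,e,h), (a,h,a), (a,h,d), … and 11 more.
Total: 23.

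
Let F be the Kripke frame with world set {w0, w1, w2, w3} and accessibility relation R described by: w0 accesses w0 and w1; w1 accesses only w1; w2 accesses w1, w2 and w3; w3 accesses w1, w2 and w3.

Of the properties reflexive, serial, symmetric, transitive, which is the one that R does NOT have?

symmetric

Reflexive: yes — every world is R-related to itself.
Serial: yes — every world has a successor (e.g. w0 R w0).
Symmetric: no — w0 R w1 but not w1 R w0.
Transitive: yes — every two-step R-path is closed by a direct edge.
Only symmetric fails.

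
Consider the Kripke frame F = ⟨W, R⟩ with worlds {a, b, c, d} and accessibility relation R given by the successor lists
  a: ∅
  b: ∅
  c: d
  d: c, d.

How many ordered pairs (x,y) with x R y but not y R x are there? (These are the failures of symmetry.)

0

R is symmetric; there are no such tuples.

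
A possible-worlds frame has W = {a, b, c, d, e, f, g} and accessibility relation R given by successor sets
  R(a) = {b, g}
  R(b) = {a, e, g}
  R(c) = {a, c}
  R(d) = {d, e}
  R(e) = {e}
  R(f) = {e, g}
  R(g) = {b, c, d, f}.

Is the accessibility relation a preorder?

Reflexive: no — a is not related to itself.
Transitive: no — a R b and b R e, but not a R e.
So R is not a preorder.

No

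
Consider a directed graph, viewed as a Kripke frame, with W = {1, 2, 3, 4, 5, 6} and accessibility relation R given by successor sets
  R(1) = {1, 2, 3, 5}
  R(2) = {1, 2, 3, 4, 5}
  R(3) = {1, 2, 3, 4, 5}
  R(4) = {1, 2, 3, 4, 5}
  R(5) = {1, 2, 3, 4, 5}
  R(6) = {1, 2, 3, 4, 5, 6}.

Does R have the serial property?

Serial: yes — every world has a successor (e.g. 1 R 1).

Yes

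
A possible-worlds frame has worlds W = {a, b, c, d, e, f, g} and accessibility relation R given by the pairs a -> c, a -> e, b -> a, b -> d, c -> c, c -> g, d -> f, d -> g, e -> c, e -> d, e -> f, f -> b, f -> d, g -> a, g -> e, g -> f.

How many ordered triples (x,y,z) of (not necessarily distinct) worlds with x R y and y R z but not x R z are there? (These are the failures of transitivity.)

Enumerating: (a,c,g), (a,e,d), (a,e,f), (b,a,c), (b,a,e), (b,d,f), (b,d,g), (c,g,a), (c,g,e), (c,g,f), (d,f,b), (d,f,d), … and 13 more.
Total: 25.

25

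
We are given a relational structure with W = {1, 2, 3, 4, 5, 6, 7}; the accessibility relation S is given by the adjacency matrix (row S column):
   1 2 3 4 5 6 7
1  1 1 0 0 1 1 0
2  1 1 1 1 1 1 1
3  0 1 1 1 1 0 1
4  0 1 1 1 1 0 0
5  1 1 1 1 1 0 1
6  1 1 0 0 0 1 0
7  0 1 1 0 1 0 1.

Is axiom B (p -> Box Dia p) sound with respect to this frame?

Yes

Axiom B corresponds to the accessibility relation being symmetric.
Symmetric: yes — every pair in S has its reverse in S.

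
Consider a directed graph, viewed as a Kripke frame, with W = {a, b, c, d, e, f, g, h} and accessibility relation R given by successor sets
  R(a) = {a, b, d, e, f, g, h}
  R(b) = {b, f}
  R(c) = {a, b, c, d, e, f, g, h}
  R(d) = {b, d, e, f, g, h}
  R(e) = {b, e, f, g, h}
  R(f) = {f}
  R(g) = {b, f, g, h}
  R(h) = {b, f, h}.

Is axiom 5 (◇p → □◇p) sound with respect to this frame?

The schema 5 characterises exactly the Euclidean frames.
Euclidean: no — a R b and a R d, but not b R d.

No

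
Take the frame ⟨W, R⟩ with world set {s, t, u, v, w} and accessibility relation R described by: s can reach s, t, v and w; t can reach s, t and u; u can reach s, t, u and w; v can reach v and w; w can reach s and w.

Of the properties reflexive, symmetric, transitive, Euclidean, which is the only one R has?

reflexive

Reflexive: yes — every world is R-related to itself.
Symmetric: no — s R v but not v R s.
Transitive: no — s R t and t R u, but not s R u.
Euclidean: no — s R t and s R v, but not t R v.
Only reflexive holds.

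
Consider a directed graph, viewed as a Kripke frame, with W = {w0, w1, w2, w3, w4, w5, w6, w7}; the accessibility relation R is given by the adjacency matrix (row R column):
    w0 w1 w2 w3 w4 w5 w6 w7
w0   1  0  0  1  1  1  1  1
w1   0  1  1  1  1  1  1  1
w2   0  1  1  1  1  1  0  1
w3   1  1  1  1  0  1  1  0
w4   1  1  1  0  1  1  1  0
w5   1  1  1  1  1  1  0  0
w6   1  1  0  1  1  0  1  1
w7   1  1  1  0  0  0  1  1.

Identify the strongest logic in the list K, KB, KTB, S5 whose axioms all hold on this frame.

Symmetric (axiom B): yes — every pair in R has its reverse in R.
Reflexive (axiom T): yes — every world is R-related to itself.
Euclidean (axiom 5): no — w0 R w3 and w0 R w4, but not w3 R w4.
So F validates K, KB, KTB; S5 would additionally require R to be Euclidean. The strongest is KTB.

KTB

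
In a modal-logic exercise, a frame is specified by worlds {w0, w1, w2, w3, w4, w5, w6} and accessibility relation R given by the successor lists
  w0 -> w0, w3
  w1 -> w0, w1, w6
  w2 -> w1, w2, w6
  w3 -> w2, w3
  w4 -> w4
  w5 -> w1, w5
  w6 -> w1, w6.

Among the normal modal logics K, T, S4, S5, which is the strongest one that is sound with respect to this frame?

Reflexive (axiom T): yes — every world is R-related to itself.
Transitive (axiom 4): no — w0 R w3 and w3 R w2, but not w0 R w2.
Euclidean (axiom 5): no — w1 R w0 and w1 R w6, but not w0 R w6.
So F validates K, T; S4 would additionally require R to be transitive. The strongest is T.

T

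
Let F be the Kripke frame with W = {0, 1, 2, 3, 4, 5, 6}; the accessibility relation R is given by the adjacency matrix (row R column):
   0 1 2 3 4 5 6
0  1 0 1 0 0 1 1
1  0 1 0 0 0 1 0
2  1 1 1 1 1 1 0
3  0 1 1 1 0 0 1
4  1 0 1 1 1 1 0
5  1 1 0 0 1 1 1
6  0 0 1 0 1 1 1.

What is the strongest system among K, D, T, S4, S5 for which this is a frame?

Serial (axiom D): yes — every world has a successor (e.g. 0 R 0).
Reflexive (axiom T): yes — every world is R-related to itself.
Transitive (axiom 4): no — 0 R 2 and 2 R 1, but not 0 R 1.
Euclidean (axiom 5): no — 0 R 2 and 0 R 6, but not 2 R 6.
So F validates K, D, T; S4 would additionally require R to be transitive. The strongest is T.

T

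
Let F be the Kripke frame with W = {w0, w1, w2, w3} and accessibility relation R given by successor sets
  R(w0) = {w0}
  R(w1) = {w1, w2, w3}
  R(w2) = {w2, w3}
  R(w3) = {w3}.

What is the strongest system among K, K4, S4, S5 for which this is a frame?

S4

Transitive (axiom 4): yes — every two-step R-path is closed by a direct edge.
Reflexive (axiom T): yes — every world is R-related to itself.
Euclidean (axiom 5): no — w1 R w3 and w1 R w2, but not w3 R w2.
So F validates K, K4, S4; S5 would additionally require R to be Euclidean. The strongest is S4.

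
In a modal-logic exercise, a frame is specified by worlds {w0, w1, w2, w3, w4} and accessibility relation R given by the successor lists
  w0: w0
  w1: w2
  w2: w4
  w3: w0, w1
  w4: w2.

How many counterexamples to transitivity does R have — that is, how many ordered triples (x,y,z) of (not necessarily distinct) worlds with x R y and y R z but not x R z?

4

Enumerating: (w1,w2,w4), (w2,w4,w2), (w3,w1,w2), (w4,w2,w4).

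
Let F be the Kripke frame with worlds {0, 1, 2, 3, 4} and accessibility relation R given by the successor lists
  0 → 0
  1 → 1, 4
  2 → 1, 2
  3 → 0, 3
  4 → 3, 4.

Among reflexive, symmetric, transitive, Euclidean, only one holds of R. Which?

Reflexive: yes — every world is R-related to itself.
Symmetric: no — 1 R 4 but not 4 R 1.
Transitive: no — 1 R 4 and 4 R 3, but not 1 R 3.
Euclidean: no — 1 R 4 and 1 R 1, but not 4 R 1.
Only reflexive holds.

reflexive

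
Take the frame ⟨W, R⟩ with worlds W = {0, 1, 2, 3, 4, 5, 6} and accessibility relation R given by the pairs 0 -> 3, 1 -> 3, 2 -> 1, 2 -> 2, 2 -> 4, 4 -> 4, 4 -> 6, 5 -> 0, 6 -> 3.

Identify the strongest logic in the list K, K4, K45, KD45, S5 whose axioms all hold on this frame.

K

Transitive (axiom 4): no — 2 R 1 and 1 R 3, but not 2 R 3.
Euclidean (axiom 5): no — 2 R 1 and 2 R 4, but not 1 R 4.
Serial (axiom D): no — 3 has no R-successor.
Reflexive (axiom T): no — 0 is not related to itself.
So F validates K; K4 would additionally require R to be transitive. The strongest is K.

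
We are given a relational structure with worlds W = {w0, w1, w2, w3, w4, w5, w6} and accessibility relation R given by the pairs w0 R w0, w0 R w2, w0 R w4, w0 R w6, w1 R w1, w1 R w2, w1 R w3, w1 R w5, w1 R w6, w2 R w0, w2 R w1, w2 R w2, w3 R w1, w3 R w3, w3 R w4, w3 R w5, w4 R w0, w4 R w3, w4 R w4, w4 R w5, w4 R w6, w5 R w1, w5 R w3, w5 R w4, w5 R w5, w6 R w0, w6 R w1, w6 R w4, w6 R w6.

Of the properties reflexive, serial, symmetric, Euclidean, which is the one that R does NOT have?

Euclidean

Reflexive: yes — every world is R-related to itself.
Serial: yes — every world has a successor (e.g. w0 R w0).
Symmetric: yes — every pair in R has its reverse in R.
Euclidean: no — w0 R w2 and w0 R w4, but not w2 R w4.
Only Euclidean fails.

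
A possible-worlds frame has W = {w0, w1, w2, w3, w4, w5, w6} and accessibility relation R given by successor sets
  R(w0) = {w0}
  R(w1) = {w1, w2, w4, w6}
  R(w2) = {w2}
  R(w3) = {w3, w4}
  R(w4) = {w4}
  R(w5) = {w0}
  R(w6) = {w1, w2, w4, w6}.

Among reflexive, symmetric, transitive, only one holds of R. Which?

transitive

Reflexive: no — w5 is not related to itself.
Symmetric: no — w1 R w2 but not w2 R w1.
Transitive: yes — every two-step R-path is closed by a direct edge.
Only transitive holds.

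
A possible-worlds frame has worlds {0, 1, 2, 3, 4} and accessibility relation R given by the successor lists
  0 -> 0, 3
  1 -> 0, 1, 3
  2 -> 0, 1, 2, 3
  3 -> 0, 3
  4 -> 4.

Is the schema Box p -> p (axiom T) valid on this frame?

Yes

Axiom T corresponds to the accessibility relation being reflexive.
Reflexive: yes — every world is R-related to itself.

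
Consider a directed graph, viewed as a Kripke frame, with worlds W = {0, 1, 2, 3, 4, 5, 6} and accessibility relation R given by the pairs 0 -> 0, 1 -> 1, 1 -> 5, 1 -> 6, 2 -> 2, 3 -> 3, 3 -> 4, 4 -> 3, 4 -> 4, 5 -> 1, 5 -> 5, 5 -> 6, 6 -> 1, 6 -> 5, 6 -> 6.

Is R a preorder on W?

Reflexive: yes — every world is R-related to itself.
Transitive: yes — every two-step R-path is closed by a direct edge.
So R is a preorder.

Yes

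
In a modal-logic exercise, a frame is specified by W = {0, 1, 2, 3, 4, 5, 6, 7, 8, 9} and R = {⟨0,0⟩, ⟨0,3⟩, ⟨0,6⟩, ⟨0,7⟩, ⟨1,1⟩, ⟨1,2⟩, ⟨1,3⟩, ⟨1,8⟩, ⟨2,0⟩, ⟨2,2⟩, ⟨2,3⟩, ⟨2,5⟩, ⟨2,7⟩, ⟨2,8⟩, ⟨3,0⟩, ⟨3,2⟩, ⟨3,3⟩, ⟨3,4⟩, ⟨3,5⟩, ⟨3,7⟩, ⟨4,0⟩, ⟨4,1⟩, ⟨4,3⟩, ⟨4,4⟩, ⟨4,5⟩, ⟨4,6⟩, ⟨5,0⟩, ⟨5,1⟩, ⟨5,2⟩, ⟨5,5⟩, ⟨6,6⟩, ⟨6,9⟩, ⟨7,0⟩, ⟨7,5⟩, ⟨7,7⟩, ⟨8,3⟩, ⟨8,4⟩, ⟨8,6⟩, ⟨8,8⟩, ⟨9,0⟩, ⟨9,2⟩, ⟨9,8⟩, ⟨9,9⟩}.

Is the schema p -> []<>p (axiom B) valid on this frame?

The schema B characterises exactly the symmetric frames.
Symmetric: no — 0 R 6 but not 6 R 0.

No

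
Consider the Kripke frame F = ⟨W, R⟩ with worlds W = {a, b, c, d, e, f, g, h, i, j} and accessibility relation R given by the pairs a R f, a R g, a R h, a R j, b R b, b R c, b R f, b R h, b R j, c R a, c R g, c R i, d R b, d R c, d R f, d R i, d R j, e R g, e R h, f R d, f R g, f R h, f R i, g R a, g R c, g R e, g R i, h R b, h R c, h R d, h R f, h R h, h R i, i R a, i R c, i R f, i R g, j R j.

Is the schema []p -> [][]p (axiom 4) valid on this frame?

By correspondence theory, 4 is valid on a frame iff R is transitive.
Transitive: no — a R f and f R d, but not a R d.

No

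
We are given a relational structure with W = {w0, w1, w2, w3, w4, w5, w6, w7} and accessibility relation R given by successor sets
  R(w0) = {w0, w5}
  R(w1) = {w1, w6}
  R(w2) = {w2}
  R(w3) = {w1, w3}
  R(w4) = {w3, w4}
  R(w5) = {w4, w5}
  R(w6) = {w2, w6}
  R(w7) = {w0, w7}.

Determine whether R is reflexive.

Reflexive: yes — every world is R-related to itself.

Yes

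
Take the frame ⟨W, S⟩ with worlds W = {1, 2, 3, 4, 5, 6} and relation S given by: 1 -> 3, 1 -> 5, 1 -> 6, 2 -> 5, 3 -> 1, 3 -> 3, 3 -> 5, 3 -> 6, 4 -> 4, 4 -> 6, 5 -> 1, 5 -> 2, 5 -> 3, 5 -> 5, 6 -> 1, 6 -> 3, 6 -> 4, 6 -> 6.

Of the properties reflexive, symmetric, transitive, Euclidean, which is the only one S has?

symmetric

Reflexive: no — 1 is not related to itself.
Symmetric: yes — every pair in S has its reverse in S.
Transitive: no — 1 S 5 and 5 S 2, but not 1 S 2.
Euclidean: no — 1 S 5 and 1 S 6, but not 5 S 6.
Only symmetric holds.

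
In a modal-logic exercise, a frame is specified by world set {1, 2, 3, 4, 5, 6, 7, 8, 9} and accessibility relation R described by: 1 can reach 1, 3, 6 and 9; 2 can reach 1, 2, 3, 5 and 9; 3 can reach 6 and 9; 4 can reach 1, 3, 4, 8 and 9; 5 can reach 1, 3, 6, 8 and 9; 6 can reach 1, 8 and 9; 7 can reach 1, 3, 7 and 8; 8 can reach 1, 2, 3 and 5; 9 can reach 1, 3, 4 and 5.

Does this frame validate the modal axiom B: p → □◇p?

No

The schema B characterises exactly the symmetric frames.
Symmetric: no — 1 R 3 but not 3 R 1.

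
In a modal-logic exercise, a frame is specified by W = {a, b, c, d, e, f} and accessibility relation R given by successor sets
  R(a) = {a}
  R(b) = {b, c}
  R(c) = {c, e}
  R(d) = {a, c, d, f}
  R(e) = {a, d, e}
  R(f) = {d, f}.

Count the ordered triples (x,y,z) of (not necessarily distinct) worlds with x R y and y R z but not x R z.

8

Enumerating: (b,c,e), (c,e,a), (c,e,d), (d,c,e), (e,d,c), (e,d,f), (f,d,a), (f,d,c).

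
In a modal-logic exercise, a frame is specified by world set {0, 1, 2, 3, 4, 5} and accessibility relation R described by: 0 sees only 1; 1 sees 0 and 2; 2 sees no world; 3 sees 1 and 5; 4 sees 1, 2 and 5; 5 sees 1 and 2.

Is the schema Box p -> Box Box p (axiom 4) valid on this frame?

No

By correspondence theory, 4 is valid on a frame iff R is transitive.
Transitive: no — 0 R 1 and 1 R 2, but not 0 R 2.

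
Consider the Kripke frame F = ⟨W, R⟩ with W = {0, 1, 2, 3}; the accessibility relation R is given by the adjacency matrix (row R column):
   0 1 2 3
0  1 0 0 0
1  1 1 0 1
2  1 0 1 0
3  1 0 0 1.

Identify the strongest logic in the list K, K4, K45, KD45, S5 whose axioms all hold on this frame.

K4

Transitive (axiom 4): yes — every two-step R-path is closed by a direct edge.
Euclidean (axiom 5): no — 1 R 0 and 1 R 3, but not 0 R 3.
Serial (axiom D): yes — every world has a successor (e.g. 0 R 0).
Reflexive (axiom T): yes — every world is R-related to itself.
So F validates K, K4; K45 would additionally require R to be Euclidean. The strongest is K4.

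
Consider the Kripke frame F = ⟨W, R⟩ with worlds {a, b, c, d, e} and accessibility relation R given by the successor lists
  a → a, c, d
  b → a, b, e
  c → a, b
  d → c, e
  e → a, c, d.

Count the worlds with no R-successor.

R is serial; there are no such worlds.

0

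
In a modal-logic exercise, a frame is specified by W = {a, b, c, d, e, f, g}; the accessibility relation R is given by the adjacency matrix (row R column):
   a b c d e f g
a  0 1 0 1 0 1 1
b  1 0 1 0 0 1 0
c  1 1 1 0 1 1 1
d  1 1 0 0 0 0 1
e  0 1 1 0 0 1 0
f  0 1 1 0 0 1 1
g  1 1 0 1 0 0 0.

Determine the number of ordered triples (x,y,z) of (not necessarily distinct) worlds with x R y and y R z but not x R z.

Enumerating: (a,b,a), (a,b,c), (a,d,a), (a,f,c), (a,g,a), (b,a,b), (b,a,d), (b,a,g), (b,c,b), (b,c,e), (b,c,g), (b,f,b), … and 23 more.
Total: 35.

35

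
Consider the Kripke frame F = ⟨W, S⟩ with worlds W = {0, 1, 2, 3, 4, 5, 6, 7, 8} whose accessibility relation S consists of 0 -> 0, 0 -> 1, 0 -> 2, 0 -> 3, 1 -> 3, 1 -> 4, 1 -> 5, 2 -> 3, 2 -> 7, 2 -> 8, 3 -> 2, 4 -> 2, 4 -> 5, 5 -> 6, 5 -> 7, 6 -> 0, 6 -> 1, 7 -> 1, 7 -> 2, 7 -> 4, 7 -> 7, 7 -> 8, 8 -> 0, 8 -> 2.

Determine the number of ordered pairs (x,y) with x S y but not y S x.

16

Enumerating: (0,1), (0,2), (0,3), (1,3), (1,4), (1,5), (4,2), (4,5), (5,6), (5,7), (6,0), (6,1), (7,1), (7,4), (7,8), (8,0).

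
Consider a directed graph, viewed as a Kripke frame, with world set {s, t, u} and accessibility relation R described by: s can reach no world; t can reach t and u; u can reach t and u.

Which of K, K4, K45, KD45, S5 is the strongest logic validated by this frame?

K45

Transitive (axiom 4): yes — every two-step R-path is closed by a direct edge.
Euclidean (axiom 5): yes — any two successors of a common world are R-related.
Serial (axiom D): no — s has no R-successor.
Reflexive (axiom T): no — s is not related to itself.
So F validates K, K4, K45; KD45 would additionally require R to be serial. The strongest is K45.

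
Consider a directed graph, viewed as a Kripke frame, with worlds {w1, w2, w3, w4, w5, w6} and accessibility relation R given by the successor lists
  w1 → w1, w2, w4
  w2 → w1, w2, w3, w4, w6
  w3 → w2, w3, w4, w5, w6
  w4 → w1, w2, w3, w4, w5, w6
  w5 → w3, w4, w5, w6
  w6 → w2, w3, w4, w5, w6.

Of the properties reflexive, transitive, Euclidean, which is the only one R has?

Reflexive: yes — every world is R-related to itself.
Transitive: no — w1 R w2 and w2 R w3, but not w1 R w3.
Euclidean: no — w2 R w1 and w2 R w3, but not w1 R w3.
Only reflexive holds.

reflexive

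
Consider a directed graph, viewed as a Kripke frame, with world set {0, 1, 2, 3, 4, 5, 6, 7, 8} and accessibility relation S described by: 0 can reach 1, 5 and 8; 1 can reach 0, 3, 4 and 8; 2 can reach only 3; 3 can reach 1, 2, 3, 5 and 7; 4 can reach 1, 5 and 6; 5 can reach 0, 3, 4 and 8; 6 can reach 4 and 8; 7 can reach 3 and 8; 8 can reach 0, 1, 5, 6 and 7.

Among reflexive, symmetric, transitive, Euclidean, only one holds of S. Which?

symmetric

Reflexive: no — 0 is not related to itself.
Symmetric: yes — every pair in S has its reverse in S.
Transitive: no — 0 S 1 and 1 S 3, but not 0 S 3.
Euclidean: no — 0 S 1 and 0 S 5, but not 1 S 5.
Only symmetric holds.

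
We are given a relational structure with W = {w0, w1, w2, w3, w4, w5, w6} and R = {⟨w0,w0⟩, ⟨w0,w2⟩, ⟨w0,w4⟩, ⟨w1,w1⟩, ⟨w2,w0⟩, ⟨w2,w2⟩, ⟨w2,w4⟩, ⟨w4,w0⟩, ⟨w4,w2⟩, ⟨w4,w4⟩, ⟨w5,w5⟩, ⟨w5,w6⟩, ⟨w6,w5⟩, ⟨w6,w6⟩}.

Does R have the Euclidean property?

Yes

Euclidean: yes — any two successors of a common world are R-related.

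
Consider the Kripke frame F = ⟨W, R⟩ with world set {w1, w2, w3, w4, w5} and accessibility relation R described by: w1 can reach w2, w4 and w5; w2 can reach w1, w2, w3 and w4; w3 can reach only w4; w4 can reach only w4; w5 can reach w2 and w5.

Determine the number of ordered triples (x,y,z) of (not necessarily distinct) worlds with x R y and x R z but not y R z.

Enumerating: (w1,w2,w5), (w1,w4,w2), (w1,w4,w5), (w1,w5,w4), (w2,w1,w1), (w2,w1,w3), (w2,w3,w1), (w2,w3,w2), (w2,w3,w3), (w2,w4,w1), (w2,w4,w2), (w2,w4,w3), (w5,w2,w5).

13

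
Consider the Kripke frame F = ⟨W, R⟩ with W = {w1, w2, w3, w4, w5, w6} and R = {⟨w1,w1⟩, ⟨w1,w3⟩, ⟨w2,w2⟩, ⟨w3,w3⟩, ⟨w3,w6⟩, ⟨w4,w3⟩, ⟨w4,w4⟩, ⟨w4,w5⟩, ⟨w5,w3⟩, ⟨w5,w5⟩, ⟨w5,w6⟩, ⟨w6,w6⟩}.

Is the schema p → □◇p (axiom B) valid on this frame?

By correspondence theory, B is valid on a frame iff R is symmetric.
Symmetric: no — w1 R w3 but not w3 R w1.

No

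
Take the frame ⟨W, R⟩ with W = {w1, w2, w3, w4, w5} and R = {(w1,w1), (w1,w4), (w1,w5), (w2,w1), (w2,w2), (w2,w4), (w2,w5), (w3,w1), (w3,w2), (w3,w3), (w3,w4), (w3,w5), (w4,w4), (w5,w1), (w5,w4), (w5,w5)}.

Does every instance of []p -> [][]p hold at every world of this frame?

The schema 4 characterises exactly the transitive frames.
Transitive: yes — every two-step R-path is closed by a direct edge.

Yes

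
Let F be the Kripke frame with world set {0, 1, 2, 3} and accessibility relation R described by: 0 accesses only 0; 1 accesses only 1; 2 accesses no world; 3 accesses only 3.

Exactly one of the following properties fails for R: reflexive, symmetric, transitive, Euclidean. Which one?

Reflexive: no — 2 is not related to itself.
Symmetric: yes — every pair in R has its reverse in R.
Transitive: yes — every two-step R-path is closed by a direct edge.
Euclidean: yes — any two successors of a common world are R-related.
Only reflexive fails.

reflexive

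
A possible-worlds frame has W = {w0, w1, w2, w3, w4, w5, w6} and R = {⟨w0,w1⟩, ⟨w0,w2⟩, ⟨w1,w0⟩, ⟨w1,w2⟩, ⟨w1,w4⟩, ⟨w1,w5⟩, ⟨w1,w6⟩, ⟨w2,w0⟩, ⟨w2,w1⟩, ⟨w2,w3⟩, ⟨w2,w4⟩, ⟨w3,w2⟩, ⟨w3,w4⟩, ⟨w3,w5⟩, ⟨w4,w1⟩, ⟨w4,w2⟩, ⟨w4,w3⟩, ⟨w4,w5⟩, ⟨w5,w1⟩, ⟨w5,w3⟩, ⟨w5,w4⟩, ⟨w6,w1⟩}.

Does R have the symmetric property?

Yes

Symmetric: yes — every pair in R has its reverse in R.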